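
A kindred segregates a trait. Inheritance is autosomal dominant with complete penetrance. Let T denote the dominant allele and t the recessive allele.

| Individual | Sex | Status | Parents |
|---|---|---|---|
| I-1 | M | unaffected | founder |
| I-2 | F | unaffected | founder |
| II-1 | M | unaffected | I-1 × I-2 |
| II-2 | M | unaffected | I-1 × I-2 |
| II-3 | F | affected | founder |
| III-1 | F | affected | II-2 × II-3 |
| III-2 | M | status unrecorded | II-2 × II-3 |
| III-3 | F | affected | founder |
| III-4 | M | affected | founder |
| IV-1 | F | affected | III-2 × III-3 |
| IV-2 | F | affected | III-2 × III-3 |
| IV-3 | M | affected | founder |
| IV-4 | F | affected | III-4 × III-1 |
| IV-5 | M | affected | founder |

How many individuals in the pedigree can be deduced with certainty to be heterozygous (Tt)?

Obligate heterozygotes: III-1 is affected so carries T and received t from II-2 (tt), so III-1 is Tt.
Every other individual is either homozygous by phenotype or has at least one consistent homozygous assignment, so the count is 1.

1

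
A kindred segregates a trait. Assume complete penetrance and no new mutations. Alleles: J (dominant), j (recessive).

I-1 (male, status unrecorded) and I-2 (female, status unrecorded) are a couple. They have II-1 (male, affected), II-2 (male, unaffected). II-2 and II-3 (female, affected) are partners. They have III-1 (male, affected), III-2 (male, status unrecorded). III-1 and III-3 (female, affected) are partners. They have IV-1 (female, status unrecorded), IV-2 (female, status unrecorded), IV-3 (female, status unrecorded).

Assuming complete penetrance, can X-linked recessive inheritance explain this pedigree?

A consistent assignment under X-linked recessive exists: I-1 X^J Y, I-2 X^J X^j, II-1 X^j Y, II-2 X^J Y, II-3 X^j X^j, III-1 X^j Y, III-2 X^j Y, III-3 X^j X^j, IV-1 X^j X^j, IV-2 X^j X^j, IV-3 X^j X^j.
In this assignment every recorded phenotype matches its genotype and every non-founder's genotype is obtainable from its parents' genotypes, so the pedigree is consistent.

Yes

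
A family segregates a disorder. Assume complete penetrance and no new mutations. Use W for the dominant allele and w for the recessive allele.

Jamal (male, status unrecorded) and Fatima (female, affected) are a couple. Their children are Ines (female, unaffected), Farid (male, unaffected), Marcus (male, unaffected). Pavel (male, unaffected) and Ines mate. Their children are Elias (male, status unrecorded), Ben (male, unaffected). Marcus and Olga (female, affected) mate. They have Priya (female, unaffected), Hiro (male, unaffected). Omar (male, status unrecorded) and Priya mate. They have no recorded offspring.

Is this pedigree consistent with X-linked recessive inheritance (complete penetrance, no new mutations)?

Under X-linked recessive, Farid (unaffected, male) cannot arise from Jamal (unrecorded) × Fatima (affected).

No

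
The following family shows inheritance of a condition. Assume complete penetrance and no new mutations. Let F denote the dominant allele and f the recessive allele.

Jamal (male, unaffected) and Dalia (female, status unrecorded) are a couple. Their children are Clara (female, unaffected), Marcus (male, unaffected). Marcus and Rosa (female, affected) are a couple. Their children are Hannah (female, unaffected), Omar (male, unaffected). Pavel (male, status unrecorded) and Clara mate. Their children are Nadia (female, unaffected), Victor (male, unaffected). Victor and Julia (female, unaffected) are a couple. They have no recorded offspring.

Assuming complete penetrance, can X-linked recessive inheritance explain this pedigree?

No

Under X-linked recessive, Omar (unaffected, male) cannot arise from Marcus (unaffected) × Rosa (affected).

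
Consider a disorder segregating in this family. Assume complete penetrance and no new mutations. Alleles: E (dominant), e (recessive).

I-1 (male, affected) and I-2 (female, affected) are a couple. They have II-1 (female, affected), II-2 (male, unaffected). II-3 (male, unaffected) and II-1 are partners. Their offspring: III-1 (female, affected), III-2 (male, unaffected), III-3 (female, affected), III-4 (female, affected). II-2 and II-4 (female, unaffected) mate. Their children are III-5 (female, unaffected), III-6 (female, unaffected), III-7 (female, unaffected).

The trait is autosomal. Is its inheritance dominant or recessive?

I-1 and I-2 are both affected yet have an unaffected child II-2. Under a recessive model two affected parents are homozygous and every child would be affected, so the trait cannot be recessive.

dominant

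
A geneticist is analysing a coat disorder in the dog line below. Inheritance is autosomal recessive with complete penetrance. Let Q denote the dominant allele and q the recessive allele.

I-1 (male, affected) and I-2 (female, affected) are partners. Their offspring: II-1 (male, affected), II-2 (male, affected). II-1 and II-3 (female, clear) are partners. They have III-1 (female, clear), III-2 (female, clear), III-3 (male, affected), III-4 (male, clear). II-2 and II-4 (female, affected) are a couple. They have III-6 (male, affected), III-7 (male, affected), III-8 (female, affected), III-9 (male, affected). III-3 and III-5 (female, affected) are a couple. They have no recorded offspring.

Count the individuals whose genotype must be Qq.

Obligate heterozygotes: II-3 is clear so carries Q and passed q to III-3 (qq), so II-3 is Qq; III-1 is clear so carries Q and received q from II-1 (qq), so III-1 is Qq; III-2 is clear so carries Q and received q from II-1 (qq), so III-2 is Qq; III-4 is clear so carries Q and received q from II-1 (qq), so III-4 is Qq.
Every other individual is either homozygous by phenotype or has at least one consistent homozygous assignment, so the count is 4.

4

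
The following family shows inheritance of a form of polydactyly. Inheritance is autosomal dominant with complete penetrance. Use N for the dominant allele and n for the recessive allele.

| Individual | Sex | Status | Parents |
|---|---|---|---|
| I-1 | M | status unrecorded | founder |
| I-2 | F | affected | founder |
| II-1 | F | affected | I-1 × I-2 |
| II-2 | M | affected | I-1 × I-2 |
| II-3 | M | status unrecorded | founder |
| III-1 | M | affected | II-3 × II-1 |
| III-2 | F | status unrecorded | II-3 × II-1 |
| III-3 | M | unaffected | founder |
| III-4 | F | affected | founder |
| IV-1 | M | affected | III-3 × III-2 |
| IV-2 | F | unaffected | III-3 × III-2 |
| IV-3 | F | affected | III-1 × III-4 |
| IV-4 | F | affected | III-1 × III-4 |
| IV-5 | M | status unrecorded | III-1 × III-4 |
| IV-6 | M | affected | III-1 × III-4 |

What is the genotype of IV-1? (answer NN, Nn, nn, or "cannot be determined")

Nn

From phenotype alone, IV-1 is NN or Nn.
IV-1 is affected so carries N and received n from III-3 (nn), so IV-1 is Nn.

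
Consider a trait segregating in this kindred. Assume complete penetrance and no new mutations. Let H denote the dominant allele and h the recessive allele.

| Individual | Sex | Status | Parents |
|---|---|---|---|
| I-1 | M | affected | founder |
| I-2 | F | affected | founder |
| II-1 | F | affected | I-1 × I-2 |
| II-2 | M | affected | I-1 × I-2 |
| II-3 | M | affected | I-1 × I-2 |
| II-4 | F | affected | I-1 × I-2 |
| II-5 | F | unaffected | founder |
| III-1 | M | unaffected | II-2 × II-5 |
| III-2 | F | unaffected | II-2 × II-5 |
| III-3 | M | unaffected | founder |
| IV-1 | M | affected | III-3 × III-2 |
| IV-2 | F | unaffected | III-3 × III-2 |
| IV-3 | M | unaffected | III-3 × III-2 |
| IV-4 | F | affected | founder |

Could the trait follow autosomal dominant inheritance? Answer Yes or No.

No

Under autosomal dominant, IV-1 (affected, male) cannot arise from III-3 (unaffected) × III-2 (unaffected).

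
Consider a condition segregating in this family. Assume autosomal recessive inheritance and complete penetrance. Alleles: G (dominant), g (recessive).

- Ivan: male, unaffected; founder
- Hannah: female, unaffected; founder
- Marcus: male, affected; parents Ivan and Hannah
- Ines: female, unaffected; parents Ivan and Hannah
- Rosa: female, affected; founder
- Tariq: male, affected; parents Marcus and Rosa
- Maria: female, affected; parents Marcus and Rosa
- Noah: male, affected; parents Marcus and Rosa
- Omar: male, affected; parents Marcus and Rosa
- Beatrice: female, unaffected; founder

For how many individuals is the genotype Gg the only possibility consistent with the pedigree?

2

Obligate heterozygotes: Ivan is unaffected so carries G and passed g to Marcus (gg), so Ivan is Gg; Hannah is unaffected so carries G and passed g to Marcus (gg), so Hannah is Gg.
Every other individual is either homozygous by phenotype or has at least one consistent homozygous assignment, so the count is 2.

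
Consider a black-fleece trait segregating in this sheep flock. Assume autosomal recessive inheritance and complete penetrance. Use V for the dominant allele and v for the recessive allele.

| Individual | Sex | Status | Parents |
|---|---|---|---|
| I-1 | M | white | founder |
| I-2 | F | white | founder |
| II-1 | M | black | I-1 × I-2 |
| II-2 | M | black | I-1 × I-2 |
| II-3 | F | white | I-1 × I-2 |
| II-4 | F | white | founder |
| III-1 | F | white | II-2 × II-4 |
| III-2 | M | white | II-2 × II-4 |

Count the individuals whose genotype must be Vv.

4

Obligate heterozygotes: I-1 is white so carries V and passed v to II-1 (vv), so I-1 is Vv; I-2 is white so carries V and passed v to II-1 (vv), so I-2 is Vv; III-1 is white so carries V and received v from II-2 (vv), so III-1 is Vv; III-2 is white so carries V and received v from II-2 (vv), so III-2 is Vv.
Every other individual is either homozygous by phenotype or has at least one consistent homozygous assignment, so the count is 4.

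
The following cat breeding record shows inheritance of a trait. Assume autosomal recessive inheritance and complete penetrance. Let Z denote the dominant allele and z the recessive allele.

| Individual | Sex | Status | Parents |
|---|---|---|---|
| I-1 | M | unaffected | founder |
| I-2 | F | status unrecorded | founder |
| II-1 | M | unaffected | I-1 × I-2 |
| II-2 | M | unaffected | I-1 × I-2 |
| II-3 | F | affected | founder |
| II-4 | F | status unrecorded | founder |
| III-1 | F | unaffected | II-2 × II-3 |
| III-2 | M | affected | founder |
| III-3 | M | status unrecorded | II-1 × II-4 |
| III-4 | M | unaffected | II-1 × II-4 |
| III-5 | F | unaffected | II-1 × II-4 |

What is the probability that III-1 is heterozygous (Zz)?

1

III-1 is unaffected so carries Z and received z from II-3 (zz), so III-1 is Zz, giving P(Zz) = 1.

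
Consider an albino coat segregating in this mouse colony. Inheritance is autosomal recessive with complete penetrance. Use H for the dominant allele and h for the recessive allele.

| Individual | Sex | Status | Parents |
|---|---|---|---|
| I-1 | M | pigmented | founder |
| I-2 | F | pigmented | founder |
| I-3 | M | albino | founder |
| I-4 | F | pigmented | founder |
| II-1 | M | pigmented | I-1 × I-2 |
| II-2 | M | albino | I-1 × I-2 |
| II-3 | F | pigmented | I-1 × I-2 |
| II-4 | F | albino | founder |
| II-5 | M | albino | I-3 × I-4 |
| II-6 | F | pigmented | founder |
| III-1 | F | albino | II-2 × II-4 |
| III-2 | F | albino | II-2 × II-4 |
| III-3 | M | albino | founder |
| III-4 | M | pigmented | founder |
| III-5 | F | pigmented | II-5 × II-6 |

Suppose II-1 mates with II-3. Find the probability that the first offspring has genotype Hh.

4/9

I-1 is pigmented so carries H and passed h to II-2 (hh), so I-1 is Hh.
I-2 is pigmented so carries H and passed h to II-2 (hh), so I-2 is Hh.
II-1 is a pigmented offspring of I-1 (Hh) × I-2 (Hh), whose cross gives 1/4 HH : 1/2 Hh : 1/4 hh; conditioning on being pigmented, II-1 is HH with probability 1/3, Hh with probability 2/3.
II-3 is a pigmented offspring of I-1 (Hh) × I-2 (Hh), whose cross gives 1/4 HH : 1/2 Hh : 1/4 hh; conditioning on being pigmented, II-3 is HH with probability 1/3, Hh with probability 2/3.
Summing over parental genotype combinations, P(offspring has genotype Hh) = 2/9·1/2 + 2/9·1/2 + 4/9·1/2 = 4/9.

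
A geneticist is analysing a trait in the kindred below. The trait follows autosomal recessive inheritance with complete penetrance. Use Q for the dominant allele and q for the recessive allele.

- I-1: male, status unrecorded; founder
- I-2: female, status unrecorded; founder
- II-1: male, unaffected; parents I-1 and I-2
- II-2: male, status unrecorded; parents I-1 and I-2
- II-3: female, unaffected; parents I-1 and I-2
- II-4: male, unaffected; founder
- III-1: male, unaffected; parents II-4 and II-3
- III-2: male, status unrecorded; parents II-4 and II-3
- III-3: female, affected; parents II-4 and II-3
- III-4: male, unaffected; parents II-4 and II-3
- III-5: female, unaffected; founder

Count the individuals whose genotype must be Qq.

2

Obligate heterozygotes: II-3 is unaffected so carries Q and passed q to III-3 (qq), so II-3 is Qq; II-4 is unaffected so carries Q and passed q to III-3 (qq), so II-4 is Qq.
Every other individual is either homozygous by phenotype or has at least one consistent homozygous assignment, so the count is 2.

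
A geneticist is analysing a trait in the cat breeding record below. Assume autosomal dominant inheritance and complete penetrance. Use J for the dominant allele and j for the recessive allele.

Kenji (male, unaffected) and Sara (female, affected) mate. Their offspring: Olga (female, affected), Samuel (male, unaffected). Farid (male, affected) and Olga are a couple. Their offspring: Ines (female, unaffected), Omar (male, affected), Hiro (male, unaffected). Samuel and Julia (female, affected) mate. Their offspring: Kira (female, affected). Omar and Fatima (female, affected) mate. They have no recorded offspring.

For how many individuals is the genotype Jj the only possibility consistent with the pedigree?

Obligate heterozygotes: Sara is affected so carries J and passed j to Samuel (jj), so Sara is Jj; Olga is affected so carries J and received j from Kenji (jj), so Olga is Jj; Farid is affected so carries J and passed j to Ines (jj), so Farid is Jj; Kira is affected so carries J and received j from Samuel (jj), so Kira is Jj.
Every other individual is either homozygous by phenotype or has at least one consistent homozygous assignment, so the count is 4.

4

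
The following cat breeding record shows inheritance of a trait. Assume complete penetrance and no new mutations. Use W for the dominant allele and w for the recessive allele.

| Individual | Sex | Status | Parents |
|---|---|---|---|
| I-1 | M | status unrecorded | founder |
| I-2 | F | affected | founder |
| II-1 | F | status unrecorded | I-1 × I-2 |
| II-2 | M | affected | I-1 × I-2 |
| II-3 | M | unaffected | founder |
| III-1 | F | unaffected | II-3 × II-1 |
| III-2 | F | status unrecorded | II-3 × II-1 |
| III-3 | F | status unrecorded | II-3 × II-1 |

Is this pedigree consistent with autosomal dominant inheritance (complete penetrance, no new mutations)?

A consistent assignment under autosomal dominant exists: I-1 WW, I-2 Ww, II-1 Ww, II-2 WW, II-3 ww, III-1 ww, III-2 Ww, III-3 Ww.
In this assignment every recorded phenotype matches its genotype and every non-founder's genotype is obtainable from its parents' genotypes, so the pedigree is consistent.

Yes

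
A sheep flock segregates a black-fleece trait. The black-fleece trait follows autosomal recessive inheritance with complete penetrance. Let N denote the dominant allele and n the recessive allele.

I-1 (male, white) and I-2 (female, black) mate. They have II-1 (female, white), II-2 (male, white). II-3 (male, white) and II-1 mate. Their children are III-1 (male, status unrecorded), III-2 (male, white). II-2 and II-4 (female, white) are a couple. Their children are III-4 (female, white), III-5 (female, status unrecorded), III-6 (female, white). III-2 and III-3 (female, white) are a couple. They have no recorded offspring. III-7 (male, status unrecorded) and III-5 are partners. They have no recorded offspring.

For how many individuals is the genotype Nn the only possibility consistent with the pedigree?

Obligate heterozygotes: II-1 is white so carries N and received n from I-2 (nn), so II-1 is Nn; II-2 is white so carries N and received n from I-2 (nn), so II-2 is Nn.
Every other individual is either homozygous by phenotype or has at least one consistent homozygous assignment, so the count is 2.

2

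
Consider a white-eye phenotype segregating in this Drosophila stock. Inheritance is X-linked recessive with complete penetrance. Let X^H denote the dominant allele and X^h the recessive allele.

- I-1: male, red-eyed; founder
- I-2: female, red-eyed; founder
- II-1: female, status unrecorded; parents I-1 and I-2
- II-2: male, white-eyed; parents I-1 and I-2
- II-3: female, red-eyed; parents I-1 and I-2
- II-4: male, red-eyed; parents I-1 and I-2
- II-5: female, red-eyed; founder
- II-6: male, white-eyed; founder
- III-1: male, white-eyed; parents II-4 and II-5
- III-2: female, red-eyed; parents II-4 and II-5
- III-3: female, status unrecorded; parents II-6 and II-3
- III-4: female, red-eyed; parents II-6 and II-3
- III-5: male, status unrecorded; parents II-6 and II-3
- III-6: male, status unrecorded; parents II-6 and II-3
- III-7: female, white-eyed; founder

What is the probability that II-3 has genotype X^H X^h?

I-1 is red-eyed, so I-1 is X^H Y.
I-2 is red-eyed so carries H and passed h to II-2 (X^h Y), so I-2 is X^H X^h.
Their cross gives offspring ratios 1/2 X^H X^H : 1/2 X^H X^h. Conditioning on II-3 being red-eyed, P(X^H X^h) = 1/2 / 1 = 1/2 before taking II-3's own offspring into account.
II-6 is white-eyed, so II-6 is X^h Y.
Now use II-3's offspring. Probability of each recorded status — red-eyed daughter III-4: 1/2 if II-3 is X^H X^h, 1 if X^H X^H. (III-3, III-5, III-6: equally likely either way, so uninformative.)
Bayes: P(X^H X^h) = 1/2·1/2 / (1/2·1/2 + 1/2·1) = 1/3.

1/3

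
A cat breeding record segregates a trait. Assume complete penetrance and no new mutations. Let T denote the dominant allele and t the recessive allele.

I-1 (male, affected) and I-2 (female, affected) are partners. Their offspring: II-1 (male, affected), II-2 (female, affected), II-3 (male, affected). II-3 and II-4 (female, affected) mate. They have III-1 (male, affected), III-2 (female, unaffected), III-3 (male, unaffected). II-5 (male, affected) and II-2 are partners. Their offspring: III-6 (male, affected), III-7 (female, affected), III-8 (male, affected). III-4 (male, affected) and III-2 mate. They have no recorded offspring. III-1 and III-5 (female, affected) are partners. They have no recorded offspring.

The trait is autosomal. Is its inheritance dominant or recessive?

dominant

II-3 and II-4 are both affected yet have an unaffected child III-2. Under a recessive model two affected parents are homozygous and every child would be affected, so the trait cannot be recessive.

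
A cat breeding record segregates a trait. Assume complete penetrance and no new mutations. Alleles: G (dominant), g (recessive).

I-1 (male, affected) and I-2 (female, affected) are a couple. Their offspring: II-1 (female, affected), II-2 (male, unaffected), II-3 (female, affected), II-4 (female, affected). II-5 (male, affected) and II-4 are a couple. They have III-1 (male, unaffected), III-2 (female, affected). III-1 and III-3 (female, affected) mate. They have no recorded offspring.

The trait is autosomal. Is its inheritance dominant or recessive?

dominant

I-1 and I-2 are both affected yet have an unaffected child II-2. Under a recessive model two affected parents are homozygous and every child would be affected, so the trait cannot be recessive.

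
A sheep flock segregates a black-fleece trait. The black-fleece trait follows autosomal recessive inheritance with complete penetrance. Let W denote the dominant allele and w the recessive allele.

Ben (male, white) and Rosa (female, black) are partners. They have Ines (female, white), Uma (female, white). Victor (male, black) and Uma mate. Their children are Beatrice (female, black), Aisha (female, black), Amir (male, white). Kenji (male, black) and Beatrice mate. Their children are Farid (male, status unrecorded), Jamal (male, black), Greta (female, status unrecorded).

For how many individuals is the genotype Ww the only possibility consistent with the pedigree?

3

Obligate heterozygotes: Ines is white so carries W and received w from Rosa (ww), so Ines is Ww; Uma is white so carries W and received w from Rosa (ww), so Uma is Ww; Amir is white so carries W and received w from Victor (ww), so Amir is Ww.
Every other individual is either homozygous by phenotype or has at least one consistent homozygous assignment, so the count is 3.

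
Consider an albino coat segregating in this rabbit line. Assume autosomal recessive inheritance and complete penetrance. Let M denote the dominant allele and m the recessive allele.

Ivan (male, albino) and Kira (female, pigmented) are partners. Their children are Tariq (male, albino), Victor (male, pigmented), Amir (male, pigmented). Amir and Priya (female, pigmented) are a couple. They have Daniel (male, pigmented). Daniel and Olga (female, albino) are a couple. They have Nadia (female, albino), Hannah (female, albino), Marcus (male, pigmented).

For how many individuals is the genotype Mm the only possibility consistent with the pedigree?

5

Obligate heterozygotes: Kira is pigmented so carries M and passed m to Tariq (mm), so Kira is Mm; Victor is pigmented so carries M and received m from Ivan (mm), so Victor is Mm; Amir is pigmented so carries M and received m from Ivan (mm), so Amir is Mm; Daniel is pigmented so carries M and passed m to Nadia (mm), so Daniel is Mm; Marcus is pigmented so carries M and received m from Olga (mm), so Marcus is Mm.
Every other individual is either homozygous by phenotype or has at least one consistent homozygous assignment, so the count is 5.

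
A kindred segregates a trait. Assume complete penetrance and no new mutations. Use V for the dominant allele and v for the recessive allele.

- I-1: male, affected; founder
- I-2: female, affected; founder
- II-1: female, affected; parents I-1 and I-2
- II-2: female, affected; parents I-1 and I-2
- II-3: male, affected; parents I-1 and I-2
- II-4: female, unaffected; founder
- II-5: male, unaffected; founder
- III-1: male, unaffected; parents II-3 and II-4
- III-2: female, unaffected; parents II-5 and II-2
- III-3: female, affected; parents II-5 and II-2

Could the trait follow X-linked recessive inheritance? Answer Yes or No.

Under X-linked recessive, III-3 (affected, female) cannot arise from II-5 (unaffected) × II-2 (affected).

No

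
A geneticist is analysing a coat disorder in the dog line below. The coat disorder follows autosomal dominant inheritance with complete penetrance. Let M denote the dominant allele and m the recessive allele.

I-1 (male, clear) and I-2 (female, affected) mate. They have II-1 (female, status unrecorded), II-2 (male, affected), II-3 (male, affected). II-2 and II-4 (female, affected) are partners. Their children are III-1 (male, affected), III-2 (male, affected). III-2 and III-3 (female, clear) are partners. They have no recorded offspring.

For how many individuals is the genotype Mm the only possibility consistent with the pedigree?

2

Obligate heterozygotes: II-2 is affected so carries M and received m from I-1 (mm), so II-2 is Mm; II-3 is affected so carries M and received m from I-1 (mm), so II-3 is Mm.
Every other individual is either homozygous by phenotype or has at least one consistent homozygous assignment, so the count is 2.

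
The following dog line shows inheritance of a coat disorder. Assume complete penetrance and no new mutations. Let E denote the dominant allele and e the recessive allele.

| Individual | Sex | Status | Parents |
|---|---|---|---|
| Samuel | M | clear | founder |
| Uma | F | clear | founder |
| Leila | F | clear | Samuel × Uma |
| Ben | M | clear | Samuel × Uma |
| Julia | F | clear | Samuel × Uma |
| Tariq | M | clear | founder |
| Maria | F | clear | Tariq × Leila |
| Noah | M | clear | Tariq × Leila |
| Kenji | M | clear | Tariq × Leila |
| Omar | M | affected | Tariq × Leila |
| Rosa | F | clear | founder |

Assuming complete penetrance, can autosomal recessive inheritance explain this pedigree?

Yes

A consistent assignment under autosomal recessive exists: Samuel EE, Uma Ee, Leila Ee, Ben EE, Julia EE, Tariq Ee, Maria EE, Noah EE, Kenji EE, Omar ee, Rosa EE.
In this assignment every recorded phenotype matches its genotype and every non-founder's genotype is obtainable from its parents' genotypes, so the pedigree is consistent.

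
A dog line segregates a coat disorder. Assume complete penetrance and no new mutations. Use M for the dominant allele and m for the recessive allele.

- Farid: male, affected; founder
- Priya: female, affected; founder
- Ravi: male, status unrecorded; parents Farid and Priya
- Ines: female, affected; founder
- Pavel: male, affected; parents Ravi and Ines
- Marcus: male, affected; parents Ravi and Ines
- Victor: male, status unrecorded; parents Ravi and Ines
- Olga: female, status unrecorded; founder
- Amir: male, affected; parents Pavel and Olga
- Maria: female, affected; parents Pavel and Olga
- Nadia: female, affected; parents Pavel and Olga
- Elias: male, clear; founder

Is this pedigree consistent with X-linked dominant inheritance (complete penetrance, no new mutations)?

A consistent assignment under X-linked dominant exists: Farid X^M Y, Priya X^M X^M, Ravi X^M Y, Ines X^M X^M, Pavel X^M Y, Marcus X^M Y, Victor X^M Y, Olga X^M X^M, Amir X^M Y, Maria X^M X^M, Nadia X^M X^M, Elias X^m Y.
In this assignment every recorded phenotype matches its genotype and every non-founder's genotype is obtainable from its parents' genotypes, so the pedigree is consistent.

Yes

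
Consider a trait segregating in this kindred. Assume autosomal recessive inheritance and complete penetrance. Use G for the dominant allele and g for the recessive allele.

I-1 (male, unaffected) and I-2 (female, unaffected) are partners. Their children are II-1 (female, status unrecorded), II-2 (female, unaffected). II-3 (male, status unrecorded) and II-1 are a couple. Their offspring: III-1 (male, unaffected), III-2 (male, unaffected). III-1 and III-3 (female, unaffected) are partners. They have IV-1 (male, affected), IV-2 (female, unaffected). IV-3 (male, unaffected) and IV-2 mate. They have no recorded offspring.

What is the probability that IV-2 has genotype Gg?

2/3

III-1 is unaffected so carries G and passed g to IV-1 (gg), so III-1 is Gg.
III-3 is unaffected so carries G and passed g to IV-1 (gg), so III-3 is Gg.
Their cross gives offspring ratios 1/4 GG : 1/2 Gg : 1/4 gg. Conditioning on IV-2 being unaffected, P(Gg) = 1/2 / 3/4 = 2/3.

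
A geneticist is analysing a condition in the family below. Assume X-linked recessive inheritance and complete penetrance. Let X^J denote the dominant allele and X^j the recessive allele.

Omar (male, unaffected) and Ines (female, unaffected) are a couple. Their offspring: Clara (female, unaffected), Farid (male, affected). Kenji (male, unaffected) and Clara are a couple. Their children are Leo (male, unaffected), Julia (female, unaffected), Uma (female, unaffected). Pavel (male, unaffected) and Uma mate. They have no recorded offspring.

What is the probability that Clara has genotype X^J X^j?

1/3

Omar is unaffected, so Omar is X^J Y.
Ines is unaffected so carries J and passed j to Farid (X^j Y), so Ines is X^J X^j.
Their cross gives offspring ratios 1/2 X^J X^J : 1/2 X^J X^j. Conditioning on Clara being unaffected, P(X^J X^j) = 1/2 / 1 = 1/2 before taking Clara's own offspring into account.
Kenji is unaffected, so Kenji is X^J Y.
Now use Clara's offspring. Probability of each recorded status — unaffected son Leo: 1/2 if Clara is X^J X^j, 1 if X^J X^J. (Julia, Uma: equally likely either way, so uninformative.)
Bayes: P(X^J X^j) = 1/2·1/2 / (1/2·1/2 + 1/2·1) = 1/3.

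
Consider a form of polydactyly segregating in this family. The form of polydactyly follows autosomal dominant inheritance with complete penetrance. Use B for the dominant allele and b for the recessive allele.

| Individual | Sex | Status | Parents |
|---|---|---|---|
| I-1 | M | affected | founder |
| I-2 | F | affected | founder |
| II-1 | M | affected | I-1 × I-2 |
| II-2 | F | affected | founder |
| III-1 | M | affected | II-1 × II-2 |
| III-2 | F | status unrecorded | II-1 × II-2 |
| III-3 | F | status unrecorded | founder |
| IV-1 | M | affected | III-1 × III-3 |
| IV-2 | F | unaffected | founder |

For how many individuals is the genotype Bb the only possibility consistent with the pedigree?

No individual's genotype is forced to Bb by the pedigree, so the count is 0.

0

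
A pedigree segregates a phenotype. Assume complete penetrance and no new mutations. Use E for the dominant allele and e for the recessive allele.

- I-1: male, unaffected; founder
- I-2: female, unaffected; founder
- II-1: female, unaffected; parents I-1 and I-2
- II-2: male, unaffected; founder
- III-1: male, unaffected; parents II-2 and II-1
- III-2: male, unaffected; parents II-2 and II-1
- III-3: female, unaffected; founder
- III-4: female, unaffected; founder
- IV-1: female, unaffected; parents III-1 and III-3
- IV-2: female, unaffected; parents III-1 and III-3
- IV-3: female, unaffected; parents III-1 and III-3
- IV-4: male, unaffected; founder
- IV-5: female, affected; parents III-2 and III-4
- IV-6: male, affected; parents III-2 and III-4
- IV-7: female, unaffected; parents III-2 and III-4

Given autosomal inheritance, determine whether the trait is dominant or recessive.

III-2 and III-4 are both unaffected yet have an affected child IV-5. Under dominance, an affected child requires at least one affected parent, so the trait cannot be dominant.

recessive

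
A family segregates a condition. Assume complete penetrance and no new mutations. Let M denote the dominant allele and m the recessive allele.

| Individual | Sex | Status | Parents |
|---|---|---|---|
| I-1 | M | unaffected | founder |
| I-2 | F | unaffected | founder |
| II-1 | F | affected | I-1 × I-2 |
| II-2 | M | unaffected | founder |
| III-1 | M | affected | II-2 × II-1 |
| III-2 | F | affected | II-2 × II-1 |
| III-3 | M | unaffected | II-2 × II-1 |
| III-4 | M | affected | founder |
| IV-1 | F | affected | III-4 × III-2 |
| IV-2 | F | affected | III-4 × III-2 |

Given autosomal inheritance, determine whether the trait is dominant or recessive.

recessive

I-1 and I-2 are both unaffected yet have an affected child II-1. Under dominance, an affected child requires at least one affected parent, so the trait cannot be dominant.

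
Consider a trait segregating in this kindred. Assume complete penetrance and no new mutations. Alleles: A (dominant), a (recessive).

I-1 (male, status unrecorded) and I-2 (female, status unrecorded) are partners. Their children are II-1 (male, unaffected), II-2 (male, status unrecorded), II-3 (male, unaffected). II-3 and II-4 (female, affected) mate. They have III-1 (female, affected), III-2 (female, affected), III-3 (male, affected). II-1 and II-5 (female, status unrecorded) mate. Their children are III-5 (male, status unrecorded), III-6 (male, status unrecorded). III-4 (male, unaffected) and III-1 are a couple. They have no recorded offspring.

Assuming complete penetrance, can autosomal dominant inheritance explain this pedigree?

A consistent assignment under autosomal dominant exists: I-1 Aa, I-2 Aa, II-1 aa, II-2 AA, II-3 aa, II-4 AA, II-5 AA, III-1 Aa, III-2 Aa, III-3 Aa, III-4 aa, III-5 Aa, III-6 Aa.
In this assignment every recorded phenotype matches its genotype and every non-founder's genotype is obtainable from its parents' genotypes, so the pedigree is consistent.

Yes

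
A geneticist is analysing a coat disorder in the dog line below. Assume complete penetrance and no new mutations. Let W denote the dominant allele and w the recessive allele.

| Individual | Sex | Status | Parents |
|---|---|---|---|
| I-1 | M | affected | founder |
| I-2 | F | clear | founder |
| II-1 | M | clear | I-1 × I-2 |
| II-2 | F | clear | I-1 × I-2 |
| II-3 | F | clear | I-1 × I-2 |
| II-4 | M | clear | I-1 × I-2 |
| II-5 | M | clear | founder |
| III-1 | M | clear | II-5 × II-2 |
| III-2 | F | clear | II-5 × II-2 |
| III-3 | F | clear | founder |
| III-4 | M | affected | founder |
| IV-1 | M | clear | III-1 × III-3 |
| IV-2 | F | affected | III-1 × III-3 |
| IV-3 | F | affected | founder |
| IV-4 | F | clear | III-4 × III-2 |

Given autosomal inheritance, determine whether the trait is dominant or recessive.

recessive

III-1 and III-3 are both clear yet have an affected child IV-2. Under dominance, an affected child requires at least one affected parent, so the trait cannot be dominant.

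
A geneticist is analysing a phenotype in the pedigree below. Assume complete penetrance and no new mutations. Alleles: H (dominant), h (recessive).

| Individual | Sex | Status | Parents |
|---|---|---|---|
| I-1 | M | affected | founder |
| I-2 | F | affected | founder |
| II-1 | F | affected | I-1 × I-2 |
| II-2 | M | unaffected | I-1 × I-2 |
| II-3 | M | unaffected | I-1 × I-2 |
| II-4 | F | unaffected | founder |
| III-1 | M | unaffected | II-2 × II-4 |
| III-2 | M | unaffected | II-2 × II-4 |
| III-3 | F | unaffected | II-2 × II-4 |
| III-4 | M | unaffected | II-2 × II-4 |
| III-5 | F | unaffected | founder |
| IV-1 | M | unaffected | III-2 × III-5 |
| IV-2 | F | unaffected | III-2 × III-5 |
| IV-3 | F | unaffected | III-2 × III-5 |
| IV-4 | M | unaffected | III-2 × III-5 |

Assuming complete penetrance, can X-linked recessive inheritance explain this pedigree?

Under X-linked recessive, II-2 (unaffected, male) cannot arise from I-1 (affected) × I-2 (affected).

No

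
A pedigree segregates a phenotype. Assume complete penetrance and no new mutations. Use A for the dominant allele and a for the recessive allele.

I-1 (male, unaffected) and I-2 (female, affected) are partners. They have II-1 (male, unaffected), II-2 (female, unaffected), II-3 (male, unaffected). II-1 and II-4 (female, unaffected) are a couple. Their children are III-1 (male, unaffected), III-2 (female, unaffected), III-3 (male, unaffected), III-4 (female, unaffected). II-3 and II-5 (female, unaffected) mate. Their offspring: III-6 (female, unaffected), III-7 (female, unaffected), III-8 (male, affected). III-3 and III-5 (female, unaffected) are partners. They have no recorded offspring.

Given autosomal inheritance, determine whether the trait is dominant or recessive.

II-3 and II-5 are both unaffected yet have an affected child III-8. Under dominance, an affected child requires at least one affected parent, so the trait cannot be dominant.

recessive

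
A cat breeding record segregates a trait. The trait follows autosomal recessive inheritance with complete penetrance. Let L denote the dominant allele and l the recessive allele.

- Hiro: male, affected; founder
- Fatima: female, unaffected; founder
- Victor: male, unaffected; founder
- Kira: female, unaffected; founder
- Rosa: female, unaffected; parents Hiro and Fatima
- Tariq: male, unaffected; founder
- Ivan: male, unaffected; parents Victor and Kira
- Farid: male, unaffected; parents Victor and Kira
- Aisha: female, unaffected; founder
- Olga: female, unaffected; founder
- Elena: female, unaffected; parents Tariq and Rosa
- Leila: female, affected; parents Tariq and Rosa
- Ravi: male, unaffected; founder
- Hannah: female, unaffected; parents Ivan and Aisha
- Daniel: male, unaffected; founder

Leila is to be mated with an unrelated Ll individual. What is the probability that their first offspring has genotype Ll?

Leila is affected, so Leila is ll.
The cross gives 1/2 Ll : 1/2 ll, so P(offspring has genotype Ll) = 1/2.

1/2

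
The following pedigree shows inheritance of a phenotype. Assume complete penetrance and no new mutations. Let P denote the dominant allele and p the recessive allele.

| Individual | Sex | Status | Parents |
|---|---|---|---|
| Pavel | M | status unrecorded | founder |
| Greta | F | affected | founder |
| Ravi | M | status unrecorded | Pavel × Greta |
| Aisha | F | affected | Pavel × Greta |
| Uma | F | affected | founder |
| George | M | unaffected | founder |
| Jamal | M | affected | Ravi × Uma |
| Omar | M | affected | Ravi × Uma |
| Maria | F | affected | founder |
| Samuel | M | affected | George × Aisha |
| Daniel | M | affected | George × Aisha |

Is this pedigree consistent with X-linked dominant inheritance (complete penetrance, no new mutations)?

Yes

A consistent assignment under X-linked dominant exists: Pavel X^P Y, Greta X^P X^P, Ravi X^P Y, Aisha X^P X^P, Uma X^P X^P, George X^p Y, Jamal X^P Y, Omar X^P Y, Maria X^P X^P, Samuel X^P Y, Daniel X^P Y.
In this assignment every recorded phenotype matches its genotype and every non-founder's genotype is obtainable from its parents' genotypes, so the pedigree is consistent.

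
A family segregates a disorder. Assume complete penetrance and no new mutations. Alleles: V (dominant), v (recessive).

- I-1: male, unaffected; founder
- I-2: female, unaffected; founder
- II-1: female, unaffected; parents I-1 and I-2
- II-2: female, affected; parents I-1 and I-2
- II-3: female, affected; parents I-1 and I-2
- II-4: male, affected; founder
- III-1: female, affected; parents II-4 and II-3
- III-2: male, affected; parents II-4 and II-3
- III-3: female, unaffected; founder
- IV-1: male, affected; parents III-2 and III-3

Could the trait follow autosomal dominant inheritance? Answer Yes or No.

Under autosomal dominant, II-2 (affected, female) cannot arise from I-1 (unaffected) × I-2 (unaffected).

No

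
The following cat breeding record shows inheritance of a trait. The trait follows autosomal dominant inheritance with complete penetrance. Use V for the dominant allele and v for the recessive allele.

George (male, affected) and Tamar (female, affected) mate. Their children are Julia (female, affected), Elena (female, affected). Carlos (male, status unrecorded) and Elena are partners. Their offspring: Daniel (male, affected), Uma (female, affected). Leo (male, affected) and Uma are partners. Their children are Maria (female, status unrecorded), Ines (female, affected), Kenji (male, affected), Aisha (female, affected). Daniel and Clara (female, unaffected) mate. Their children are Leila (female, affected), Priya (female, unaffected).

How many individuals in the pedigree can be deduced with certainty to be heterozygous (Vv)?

2

Obligate heterozygotes: Daniel is affected so carries V and passed v to Priya (vv), so Daniel is Vv; Leila is affected so carries V and received v from Clara (vv), so Leila is Vv.
Every other individual is either homozygous by phenotype or has at least one consistent homozygous assignment, so the count is 2.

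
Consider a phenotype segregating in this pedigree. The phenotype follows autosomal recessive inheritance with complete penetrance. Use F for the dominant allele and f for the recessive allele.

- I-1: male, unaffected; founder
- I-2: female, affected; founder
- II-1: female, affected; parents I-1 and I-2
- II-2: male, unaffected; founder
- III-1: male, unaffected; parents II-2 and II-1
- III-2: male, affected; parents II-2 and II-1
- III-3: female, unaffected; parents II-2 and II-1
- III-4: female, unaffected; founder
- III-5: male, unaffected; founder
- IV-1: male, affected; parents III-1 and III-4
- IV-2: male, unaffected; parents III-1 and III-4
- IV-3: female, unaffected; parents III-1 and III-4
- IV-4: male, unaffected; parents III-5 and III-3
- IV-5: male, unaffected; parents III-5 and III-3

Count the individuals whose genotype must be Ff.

Obligate heterozygotes: I-1 is unaffected so carries F and passed f to II-1 (ff), so I-1 is Ff; II-2 is unaffected so carries F and passed f to III-2 (ff), so II-2 is Ff; III-1 is unaffected so carries F and received f from II-1 (ff), so III-1 is Ff; III-3 is unaffected so carries F and received f from II-1 (ff), so III-3 is Ff; III-4 is unaffected so carries F and passed f to IV-1 (ff), so III-4 is Ff.
Every other individual is either homozygous by phenotype or has at least one consistent homozygous assignment, so the count is 5.

5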